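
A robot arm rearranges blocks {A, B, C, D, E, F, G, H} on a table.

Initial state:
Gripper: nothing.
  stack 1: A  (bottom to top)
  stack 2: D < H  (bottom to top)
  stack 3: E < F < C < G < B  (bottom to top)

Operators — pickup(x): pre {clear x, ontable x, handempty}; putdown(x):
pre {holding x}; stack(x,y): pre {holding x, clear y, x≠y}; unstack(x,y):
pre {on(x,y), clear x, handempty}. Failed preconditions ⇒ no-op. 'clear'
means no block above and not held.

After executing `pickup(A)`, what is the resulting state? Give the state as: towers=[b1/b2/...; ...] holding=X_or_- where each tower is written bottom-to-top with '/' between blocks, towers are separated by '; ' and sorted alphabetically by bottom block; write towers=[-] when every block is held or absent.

before: towers=[A; D/H; E/F/C/G/B] holding=-
pre[pickup(A)]: clear(A) ok, ontable(A) ok, handempty ok
all met → apply pickup(A)
after:  towers=[D/H; E/F/C/G/B] holding=A

towers=[D/H; E/F/C/G/B] holding=A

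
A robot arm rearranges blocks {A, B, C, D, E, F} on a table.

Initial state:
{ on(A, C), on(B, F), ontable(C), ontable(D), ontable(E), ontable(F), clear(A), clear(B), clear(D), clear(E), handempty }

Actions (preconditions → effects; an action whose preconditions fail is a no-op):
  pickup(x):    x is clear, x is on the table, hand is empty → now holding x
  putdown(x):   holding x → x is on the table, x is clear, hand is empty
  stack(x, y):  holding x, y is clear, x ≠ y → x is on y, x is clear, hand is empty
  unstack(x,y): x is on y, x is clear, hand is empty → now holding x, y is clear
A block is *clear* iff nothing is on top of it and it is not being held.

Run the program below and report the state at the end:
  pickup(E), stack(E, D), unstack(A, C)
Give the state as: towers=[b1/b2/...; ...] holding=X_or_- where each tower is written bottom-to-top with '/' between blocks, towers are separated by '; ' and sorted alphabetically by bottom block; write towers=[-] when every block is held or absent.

towers=[C; D/E; F/B] holding=A

step 1 (pickup(E)): towers=[C/A; D; F/B] holding=E
step 2 (stack(E, D)): towers=[C/A; D/E; F/B] holding=-
step 3 (unstack(A, C)): towers=[C; D/E; F/B] holding=A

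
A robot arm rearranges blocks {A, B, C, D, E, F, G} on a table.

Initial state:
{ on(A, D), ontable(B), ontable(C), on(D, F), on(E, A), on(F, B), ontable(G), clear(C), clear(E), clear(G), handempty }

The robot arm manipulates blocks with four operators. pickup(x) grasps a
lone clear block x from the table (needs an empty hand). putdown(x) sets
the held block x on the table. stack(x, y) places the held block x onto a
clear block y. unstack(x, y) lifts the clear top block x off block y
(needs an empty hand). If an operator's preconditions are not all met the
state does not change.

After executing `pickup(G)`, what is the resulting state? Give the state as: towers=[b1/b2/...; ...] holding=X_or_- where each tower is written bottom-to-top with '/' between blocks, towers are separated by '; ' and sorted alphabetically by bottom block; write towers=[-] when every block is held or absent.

towers=[B/F/D/A/E; C] holding=G

before: towers=[B/F/D/A/E; C; G] holding=-
pre[pickup(G)]: clear(G) ok, ontable(G) ok, handempty ok
all met → apply pickup(G)
after:  towers=[B/F/D/A/E; C] holding=G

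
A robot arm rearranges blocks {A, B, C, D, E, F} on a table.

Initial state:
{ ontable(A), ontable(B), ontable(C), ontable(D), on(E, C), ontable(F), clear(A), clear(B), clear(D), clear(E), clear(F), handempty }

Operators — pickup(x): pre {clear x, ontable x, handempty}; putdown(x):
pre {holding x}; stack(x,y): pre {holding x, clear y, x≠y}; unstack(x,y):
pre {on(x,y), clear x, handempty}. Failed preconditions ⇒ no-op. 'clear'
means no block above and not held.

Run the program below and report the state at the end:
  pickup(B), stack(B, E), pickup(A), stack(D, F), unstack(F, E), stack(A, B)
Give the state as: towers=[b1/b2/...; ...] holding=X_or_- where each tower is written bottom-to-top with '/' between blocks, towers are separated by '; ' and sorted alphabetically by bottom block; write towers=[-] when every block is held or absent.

towers=[C/E/B/A; D; F] holding=-

step 1 (pickup(B)): towers=[A; C/E; D; F] holding=B
step 2 (stack(B, E)): towers=[A; C/E/B; D; F] holding=-
step 3 (pickup(A)): towers=[C/E/B; D; F] holding=A
step 4 (stack(D, F)) [no-op]: towers=[C/E/B; D; F] holding=A
step 5 (unstack(F, E)) [no-op]: towers=[C/E/B; D; F] holding=A
step 6 (stack(A, B)): towers=[C/E/B/A; D; F] holding=-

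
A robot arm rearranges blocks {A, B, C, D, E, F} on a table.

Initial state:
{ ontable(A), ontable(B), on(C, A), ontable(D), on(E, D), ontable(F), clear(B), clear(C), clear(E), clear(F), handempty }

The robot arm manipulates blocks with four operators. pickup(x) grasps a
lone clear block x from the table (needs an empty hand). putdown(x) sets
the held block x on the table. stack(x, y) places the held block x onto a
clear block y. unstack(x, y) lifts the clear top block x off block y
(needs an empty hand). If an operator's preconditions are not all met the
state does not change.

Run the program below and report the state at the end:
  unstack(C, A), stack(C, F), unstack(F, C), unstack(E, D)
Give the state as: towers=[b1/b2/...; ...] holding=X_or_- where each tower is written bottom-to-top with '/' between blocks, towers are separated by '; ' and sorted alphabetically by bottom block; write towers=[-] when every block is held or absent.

step 1 (unstack(C, A)): towers=[A; B; D/E; F] holding=C
step 2 (stack(C, F)): towers=[A; B; D/E; F/C] holding=-
step 3 (unstack(F, C)) [no-op]: towers=[A; B; D/E; F/C] holding=-
step 4 (unstack(E, D)): towers=[A; B; D; F/C] holding=E

towers=[A; B; D; F/C] holding=E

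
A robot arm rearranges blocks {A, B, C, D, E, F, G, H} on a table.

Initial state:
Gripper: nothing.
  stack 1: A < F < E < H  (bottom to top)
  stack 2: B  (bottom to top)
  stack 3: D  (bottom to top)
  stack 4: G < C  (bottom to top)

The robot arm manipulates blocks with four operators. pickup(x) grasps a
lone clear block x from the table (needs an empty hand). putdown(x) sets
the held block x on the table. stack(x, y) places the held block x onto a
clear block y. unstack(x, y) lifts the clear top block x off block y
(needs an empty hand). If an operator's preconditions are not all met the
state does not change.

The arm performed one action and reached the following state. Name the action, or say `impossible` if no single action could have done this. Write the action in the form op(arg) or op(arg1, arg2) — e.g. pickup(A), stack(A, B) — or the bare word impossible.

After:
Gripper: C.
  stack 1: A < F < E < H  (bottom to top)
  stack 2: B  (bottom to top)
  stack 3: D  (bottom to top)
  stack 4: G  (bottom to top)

unstack(C, G)

target: towers=[A/F/E/H; B; D; G] holding=C
     unstack(H, E) → towers=[A/F/E; B; D; G/C] holding=H
         pickup(B) → towers=[A/F/E/H; D; G/C] holding=B
         pickup(D) → towers=[A/F/E/H; B; G/C] holding=D
     unstack(C, G) → towers=[A/F/E/H; B; D; G] holding=C  ← match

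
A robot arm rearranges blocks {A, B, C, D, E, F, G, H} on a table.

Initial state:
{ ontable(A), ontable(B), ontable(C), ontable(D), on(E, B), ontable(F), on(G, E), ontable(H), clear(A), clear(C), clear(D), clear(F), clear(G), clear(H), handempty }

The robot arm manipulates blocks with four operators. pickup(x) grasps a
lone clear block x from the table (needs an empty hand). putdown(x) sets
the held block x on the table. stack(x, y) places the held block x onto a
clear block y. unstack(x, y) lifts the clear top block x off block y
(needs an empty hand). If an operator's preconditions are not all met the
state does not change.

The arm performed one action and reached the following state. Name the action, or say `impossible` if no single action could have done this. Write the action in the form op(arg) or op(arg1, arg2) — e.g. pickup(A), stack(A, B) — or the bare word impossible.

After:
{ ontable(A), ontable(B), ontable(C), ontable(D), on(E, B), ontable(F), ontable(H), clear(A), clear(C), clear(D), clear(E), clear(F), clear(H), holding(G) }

unstack(G, E)

target: towers=[A; B/E; C; D; F; H] holding=G
     unstack(G, E) → towers=[A; B/E; C; D; F; H] holding=G  ← match
         pickup(A) → towers=[B/E/G; C; D; F; H] holding=A
         pickup(H) → towers=[A; B/E/G; C; D; F] holding=H
         pickup(F) → towers=[A; B/E/G; C; D; H] holding=F
         pickup(D) → towers=[A; B/E/G; C; F; H] holding=D
         pickup(C) → towers=[A; B/E/G; D; F; H] holding=C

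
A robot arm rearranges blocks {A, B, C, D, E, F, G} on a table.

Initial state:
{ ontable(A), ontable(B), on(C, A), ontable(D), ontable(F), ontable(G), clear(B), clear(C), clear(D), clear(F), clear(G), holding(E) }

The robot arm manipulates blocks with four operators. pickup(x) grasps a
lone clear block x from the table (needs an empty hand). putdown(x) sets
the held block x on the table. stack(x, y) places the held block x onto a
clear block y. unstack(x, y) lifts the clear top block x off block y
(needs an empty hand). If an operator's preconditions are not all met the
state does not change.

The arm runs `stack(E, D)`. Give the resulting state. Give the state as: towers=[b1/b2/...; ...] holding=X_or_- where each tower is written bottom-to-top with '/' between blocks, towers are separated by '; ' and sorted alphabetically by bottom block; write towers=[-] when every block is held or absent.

before: towers=[A/C; B; D; F; G] holding=E
pre[stack(E, D)]: holding(E) ok, clear(D) ok, E≠D ok
all met → apply stack(E, D)
after:  towers=[A/C; B; D/E; F; G] holding=-

towers=[A/C; B; D/E; F; G] holding=-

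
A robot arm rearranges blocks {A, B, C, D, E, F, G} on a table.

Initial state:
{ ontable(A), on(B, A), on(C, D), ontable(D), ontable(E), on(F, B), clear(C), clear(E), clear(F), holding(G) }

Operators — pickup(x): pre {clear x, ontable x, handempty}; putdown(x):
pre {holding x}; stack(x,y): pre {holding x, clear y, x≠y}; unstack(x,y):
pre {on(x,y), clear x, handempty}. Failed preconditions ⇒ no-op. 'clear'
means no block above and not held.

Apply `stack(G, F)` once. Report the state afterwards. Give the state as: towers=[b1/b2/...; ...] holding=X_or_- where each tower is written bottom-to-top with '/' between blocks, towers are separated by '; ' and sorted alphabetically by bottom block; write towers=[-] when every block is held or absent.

before: towers=[A/B/F; D/C; E] holding=G
pre[stack(G, F)]: holding(G) ✓, clear(F) ✓, G≠F ✓
all met → apply stack(G, F)
after:  towers=[A/B/F/G; D/C; E] holding=-

towers=[A/B/F/G; D/C; E] holding=-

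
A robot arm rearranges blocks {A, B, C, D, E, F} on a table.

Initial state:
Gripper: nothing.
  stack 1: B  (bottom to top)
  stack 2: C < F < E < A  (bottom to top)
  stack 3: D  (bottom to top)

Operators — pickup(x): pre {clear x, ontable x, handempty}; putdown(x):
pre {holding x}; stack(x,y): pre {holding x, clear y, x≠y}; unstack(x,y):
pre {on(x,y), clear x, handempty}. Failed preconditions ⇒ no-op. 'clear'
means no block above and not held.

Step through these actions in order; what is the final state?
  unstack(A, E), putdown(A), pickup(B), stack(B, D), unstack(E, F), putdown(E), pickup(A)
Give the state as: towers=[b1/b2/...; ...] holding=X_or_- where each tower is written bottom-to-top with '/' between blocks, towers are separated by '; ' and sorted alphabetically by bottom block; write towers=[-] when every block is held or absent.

towers=[C/F; D/B; E] holding=A

step 1 (unstack(A, E)): towers=[B; C/F/E; D] holding=A
step 2 (putdown(A)): towers=[A; B; C/F/E; D] holding=-
step 3 (pickup(B)): towers=[A; C/F/E; D] holding=B
step 4 (stack(B, D)): towers=[A; C/F/E; D/B] holding=-
step 5 (unstack(E, F)): towers=[A; C/F; D/B] holding=E
step 6 (putdown(E)): towers=[A; C/F; D/B; E] holding=-
step 7 (pickup(A)): towers=[C/F; D/B; E] holding=A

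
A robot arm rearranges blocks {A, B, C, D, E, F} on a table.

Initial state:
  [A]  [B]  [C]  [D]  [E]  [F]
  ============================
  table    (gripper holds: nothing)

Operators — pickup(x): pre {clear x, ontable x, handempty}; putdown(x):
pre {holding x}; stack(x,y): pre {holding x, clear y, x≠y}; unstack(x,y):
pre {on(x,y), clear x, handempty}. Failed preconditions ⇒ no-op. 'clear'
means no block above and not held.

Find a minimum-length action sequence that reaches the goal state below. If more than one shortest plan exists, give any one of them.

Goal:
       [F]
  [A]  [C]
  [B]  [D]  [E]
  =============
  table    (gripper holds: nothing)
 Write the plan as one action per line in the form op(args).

pickup(A)
stack(A, B)
pickup(C)
stack(C, D)
pickup(F)
stack(F, C)

step 1 (pickup(A)): towers=[B; C; D; E; F] holding=A
step 2 (stack(A, B)): towers=[B/A; C; D; E; F] holding=-
step 3 (pickup(C)): towers=[B/A; D; E; F] holding=C
step 4 (stack(C, D)): towers=[B/A; D/C; E; F] holding=-
step 5 (pickup(F)): towers=[B/A; D/C; E] holding=F
step 6 (stack(F, C)): towers=[B/A; D/C/F; E] holding=-
goal check: towers=[B/A; D/C/F; E] holding=- — reached (length 6, optimal by BFS)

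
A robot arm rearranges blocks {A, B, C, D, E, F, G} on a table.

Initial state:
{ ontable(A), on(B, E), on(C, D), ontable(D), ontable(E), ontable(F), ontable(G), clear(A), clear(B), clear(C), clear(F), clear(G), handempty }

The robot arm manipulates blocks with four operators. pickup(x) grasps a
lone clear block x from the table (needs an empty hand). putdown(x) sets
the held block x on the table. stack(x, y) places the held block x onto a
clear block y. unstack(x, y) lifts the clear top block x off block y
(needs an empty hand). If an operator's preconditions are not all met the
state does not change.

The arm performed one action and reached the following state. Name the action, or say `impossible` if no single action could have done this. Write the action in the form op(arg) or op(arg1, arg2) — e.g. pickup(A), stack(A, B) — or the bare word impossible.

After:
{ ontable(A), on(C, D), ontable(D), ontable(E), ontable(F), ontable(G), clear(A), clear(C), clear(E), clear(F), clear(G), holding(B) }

target: towers=[A; D/C; E; F; G] holding=B
     unstack(B, E) → towers=[A; D/C; E; F; G] holding=B  ← match
         pickup(F) → towers=[A; D/C; E/B; G] holding=F
         pickup(G) → towers=[A; D/C; E/B; F] holding=G
         pickup(A) → towers=[D/C; E/B; F; G] holding=A
     unstack(C, D) → towers=[A; D; E/B; F; G] holding=C

unstack(B, E)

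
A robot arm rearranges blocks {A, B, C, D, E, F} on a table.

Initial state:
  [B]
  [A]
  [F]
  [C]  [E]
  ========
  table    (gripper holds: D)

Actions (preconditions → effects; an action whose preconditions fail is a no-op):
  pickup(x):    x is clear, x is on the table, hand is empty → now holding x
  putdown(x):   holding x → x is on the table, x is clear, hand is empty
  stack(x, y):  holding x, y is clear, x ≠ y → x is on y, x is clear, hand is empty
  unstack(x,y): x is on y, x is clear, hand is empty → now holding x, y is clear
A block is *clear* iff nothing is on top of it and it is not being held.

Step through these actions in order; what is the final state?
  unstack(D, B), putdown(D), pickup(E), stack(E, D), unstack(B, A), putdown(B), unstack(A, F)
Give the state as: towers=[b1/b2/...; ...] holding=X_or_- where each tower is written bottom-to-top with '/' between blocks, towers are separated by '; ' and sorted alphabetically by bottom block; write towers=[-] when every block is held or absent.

towers=[B; C/F; D/E] holding=A

step 1 (unstack(D, B)) [no-op]: towers=[C/F/A/B; E] holding=D
step 2 (putdown(D)): towers=[C/F/A/B; D; E] holding=-
step 3 (pickup(E)): towers=[C/F/A/B; D] holding=E
step 4 (stack(E, D)): towers=[C/F/A/B; D/E] holding=-
step 5 (unstack(B, A)): towers=[C/F/A; D/E] holding=B
step 6 (putdown(B)): towers=[B; C/F/A; D/E] holding=-
step 7 (unstack(A, F)): towers=[B; C/F; D/E] holding=A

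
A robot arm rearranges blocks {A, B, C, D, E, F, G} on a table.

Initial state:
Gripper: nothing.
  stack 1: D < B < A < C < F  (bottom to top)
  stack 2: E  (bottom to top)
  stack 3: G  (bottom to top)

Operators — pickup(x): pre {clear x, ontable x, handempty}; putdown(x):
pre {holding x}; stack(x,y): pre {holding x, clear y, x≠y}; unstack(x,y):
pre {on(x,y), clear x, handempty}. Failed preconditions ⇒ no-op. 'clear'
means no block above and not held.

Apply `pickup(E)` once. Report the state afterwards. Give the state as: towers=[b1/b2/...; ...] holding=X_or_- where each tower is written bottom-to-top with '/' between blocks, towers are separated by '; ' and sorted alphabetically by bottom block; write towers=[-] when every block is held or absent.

towers=[D/B/A/C/F; G] holding=E

before: towers=[D/B/A/C/F; E; G] holding=-
pre[pickup(E)]: clear(E) ok, ontable(E) ok, handempty ok
all met → apply pickup(E)
after:  towers=[D/B/A/C/F; G] holding=E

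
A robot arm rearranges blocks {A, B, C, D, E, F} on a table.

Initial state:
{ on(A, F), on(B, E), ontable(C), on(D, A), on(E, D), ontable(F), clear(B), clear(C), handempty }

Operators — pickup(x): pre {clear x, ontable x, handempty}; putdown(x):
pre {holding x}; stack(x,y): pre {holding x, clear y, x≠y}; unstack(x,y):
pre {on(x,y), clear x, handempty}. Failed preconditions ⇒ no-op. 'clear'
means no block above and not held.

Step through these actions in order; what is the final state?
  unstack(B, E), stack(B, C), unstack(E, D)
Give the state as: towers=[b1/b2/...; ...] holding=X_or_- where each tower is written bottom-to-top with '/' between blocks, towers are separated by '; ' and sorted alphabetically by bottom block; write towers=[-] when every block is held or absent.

towers=[C/B; F/A/D] holding=E

step 1 (unstack(B, E)): towers=[C; F/A/D/E] holding=B
step 2 (stack(B, C)): towers=[C/B; F/A/D/E] holding=-
step 3 (unstack(E, D)): towers=[C/B; F/A/D] holding=E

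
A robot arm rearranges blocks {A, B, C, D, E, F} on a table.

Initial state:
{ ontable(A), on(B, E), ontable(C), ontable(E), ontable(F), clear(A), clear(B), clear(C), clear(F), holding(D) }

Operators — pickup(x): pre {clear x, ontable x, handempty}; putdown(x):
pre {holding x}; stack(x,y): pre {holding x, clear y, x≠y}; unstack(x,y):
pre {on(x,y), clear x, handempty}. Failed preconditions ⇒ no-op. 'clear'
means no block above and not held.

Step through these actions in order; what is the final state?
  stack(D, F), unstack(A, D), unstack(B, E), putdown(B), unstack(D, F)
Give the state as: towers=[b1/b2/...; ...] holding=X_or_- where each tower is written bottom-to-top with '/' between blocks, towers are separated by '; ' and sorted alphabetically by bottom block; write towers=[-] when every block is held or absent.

towers=[A; B; C; E; F] holding=D

step 1 (stack(D, F)): towers=[A; C; E/B; F/D] holding=-
step 2 (unstack(A, D)) [no-op]: towers=[A; C; E/B; F/D] holding=-
step 3 (unstack(B, E)): towers=[A; C; E; F/D] holding=B
step 4 (putdown(B)): towers=[A; B; C; E; F/D] holding=-
step 5 (unstack(D, F)): towers=[A; B; C; E; F] holding=D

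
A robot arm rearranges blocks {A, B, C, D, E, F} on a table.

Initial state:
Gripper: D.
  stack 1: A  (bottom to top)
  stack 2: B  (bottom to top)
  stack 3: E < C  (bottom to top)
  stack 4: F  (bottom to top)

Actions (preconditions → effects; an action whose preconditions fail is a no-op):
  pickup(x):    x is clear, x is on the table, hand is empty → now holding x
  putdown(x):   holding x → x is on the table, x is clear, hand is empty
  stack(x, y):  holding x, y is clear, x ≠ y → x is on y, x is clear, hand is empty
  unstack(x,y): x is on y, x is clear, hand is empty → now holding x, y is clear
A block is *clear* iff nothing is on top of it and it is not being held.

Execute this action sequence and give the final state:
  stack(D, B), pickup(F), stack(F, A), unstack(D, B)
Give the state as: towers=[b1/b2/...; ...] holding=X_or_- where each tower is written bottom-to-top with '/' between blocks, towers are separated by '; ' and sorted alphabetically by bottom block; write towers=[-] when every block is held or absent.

towers=[A/F; B; E/C] holding=D

step 1 (stack(D, B)): towers=[A; B/D; E/C; F] holding=-
step 2 (pickup(F)): towers=[A; B/D; E/C] holding=F
step 3 (stack(F, A)): towers=[A/F; B/D; E/C] holding=-
step 4 (unstack(D, B)): towers=[A/F; B; E/C] holding=D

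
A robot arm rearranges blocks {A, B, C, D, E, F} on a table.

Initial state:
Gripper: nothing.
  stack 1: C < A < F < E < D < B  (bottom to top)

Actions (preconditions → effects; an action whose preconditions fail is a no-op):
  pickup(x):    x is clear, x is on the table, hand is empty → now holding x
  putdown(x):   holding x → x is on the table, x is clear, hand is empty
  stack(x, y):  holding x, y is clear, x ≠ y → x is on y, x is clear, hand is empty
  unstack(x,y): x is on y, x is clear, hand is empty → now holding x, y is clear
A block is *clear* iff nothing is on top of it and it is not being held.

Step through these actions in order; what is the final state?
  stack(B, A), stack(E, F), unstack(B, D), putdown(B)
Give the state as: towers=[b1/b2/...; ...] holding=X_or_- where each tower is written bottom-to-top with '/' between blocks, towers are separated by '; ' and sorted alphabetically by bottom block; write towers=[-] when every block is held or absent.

step 1 (stack(B, A)) [no-op]: towers=[C/A/F/E/D/B] holding=-
step 2 (stack(E, F)) [no-op]: towers=[C/A/F/E/D/B] holding=-
step 3 (unstack(B, D)): towers=[C/A/F/E/D] holding=B
step 4 (putdown(B)): towers=[B; C/A/F/E/D] holding=-

towers=[B; C/A/F/E/D] holding=-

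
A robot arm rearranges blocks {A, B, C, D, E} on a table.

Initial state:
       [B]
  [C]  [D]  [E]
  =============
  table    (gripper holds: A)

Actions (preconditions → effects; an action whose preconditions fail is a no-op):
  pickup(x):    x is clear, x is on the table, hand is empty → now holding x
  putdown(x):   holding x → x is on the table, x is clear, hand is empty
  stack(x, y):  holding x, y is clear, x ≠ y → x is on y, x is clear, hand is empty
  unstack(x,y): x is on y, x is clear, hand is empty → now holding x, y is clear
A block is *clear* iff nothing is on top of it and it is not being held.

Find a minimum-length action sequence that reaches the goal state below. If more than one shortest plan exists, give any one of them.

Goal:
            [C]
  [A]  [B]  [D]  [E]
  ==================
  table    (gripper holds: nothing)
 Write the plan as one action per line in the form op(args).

putdown(A)
unstack(B, D)
putdown(B)
pickup(C)
stack(C, D)

step 1 (putdown(A)): towers=[A; C; D/B; E] holding=-
step 2 (unstack(B, D)): towers=[A; C; D; E] holding=B
step 3 (putdown(B)): towers=[A; B; C; D; E] holding=-
step 4 (pickup(C)): towers=[A; B; D; E] holding=C
step 5 (stack(C, D)): towers=[A; B; D/C; E] holding=-
goal check: towers=[A; B; D/C; E] holding=- — reached (length 5, optimal by BFS)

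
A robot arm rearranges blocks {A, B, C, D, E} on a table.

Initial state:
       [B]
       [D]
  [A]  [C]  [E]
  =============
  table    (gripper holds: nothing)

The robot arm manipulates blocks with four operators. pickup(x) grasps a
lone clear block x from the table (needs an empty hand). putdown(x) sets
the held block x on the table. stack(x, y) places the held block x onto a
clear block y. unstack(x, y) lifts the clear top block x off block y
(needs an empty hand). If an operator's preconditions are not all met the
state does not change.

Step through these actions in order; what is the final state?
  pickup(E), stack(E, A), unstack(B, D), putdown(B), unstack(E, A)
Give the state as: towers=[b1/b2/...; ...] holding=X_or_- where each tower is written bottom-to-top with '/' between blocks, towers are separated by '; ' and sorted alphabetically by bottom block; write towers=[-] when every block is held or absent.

step 1 (pickup(E)): towers=[A; C/D/B] holding=E
step 2 (stack(E, A)): towers=[A/E; C/D/B] holding=-
step 3 (unstack(B, D)): towers=[A/E; C/D] holding=B
step 4 (putdown(B)): towers=[A/E; B; C/D] holding=-
step 5 (unstack(E, A)): towers=[A; B; C/D] holding=E

towers=[A; B; C/D] holding=E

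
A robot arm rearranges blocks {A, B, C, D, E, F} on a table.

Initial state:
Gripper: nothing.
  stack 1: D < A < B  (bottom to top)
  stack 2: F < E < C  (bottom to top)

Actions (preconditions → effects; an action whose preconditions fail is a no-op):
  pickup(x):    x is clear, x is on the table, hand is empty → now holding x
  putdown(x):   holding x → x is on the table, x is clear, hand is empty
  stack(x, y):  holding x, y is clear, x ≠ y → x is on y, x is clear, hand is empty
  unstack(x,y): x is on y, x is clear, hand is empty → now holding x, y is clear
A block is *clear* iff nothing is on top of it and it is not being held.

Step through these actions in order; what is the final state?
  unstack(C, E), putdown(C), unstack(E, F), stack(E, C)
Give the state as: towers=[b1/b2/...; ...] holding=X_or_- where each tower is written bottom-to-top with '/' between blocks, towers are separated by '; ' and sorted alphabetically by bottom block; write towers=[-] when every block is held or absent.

towers=[C/E; D/A/B; F] holding=-

step 1 (unstack(C, E)): towers=[D/A/B; F/E] holding=C
step 2 (putdown(C)): towers=[C; D/A/B; F/E] holding=-
step 3 (unstack(E, F)): towers=[C; D/A/B; F] holding=E
step 4 (stack(E, C)): towers=[C/E; D/A/B; F] holding=-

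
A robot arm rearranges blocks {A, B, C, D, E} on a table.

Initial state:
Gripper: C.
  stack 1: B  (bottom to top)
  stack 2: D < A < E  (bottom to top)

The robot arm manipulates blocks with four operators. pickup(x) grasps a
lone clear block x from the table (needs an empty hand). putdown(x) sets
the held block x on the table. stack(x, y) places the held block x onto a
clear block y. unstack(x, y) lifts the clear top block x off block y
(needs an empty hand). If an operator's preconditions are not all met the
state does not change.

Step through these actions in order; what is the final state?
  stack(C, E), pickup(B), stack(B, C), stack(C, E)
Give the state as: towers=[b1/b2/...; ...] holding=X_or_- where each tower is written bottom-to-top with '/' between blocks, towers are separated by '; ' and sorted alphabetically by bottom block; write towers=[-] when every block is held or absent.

towers=[D/A/E/C/B] holding=-

step 1 (stack(C, E)): towers=[B; D/A/E/C] holding=-
step 2 (pickup(B)): towers=[D/A/E/C] holding=B
step 3 (stack(B, C)): towers=[D/A/E/C/B] holding=-
step 4 (stack(C, E)) [no-op]: towers=[D/A/E/C/B] holding=-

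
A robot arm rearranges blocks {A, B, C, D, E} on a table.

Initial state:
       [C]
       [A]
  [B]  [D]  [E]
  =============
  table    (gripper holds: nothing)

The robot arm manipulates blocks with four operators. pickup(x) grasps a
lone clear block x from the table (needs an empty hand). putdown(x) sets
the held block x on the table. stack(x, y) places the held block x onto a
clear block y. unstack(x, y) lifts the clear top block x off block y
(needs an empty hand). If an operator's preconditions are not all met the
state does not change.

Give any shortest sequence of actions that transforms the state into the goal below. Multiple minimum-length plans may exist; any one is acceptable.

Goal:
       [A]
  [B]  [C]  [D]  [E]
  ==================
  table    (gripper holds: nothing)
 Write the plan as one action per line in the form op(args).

step 1 (unstack(C, A)): towers=[B; D/A; E] holding=C
step 2 (putdown(C)): towers=[B; C; D/A; E] holding=-
step 3 (unstack(A, D)): towers=[B; C; D; E] holding=A
step 4 (stack(A, C)): towers=[B; C/A; D; E] holding=-
goal check: towers=[B; C/A; D; E] holding=- — reached (length 4, optimal by BFS)

unstack(C, A)
putdown(C)
unstack(A, D)
stack(A, C)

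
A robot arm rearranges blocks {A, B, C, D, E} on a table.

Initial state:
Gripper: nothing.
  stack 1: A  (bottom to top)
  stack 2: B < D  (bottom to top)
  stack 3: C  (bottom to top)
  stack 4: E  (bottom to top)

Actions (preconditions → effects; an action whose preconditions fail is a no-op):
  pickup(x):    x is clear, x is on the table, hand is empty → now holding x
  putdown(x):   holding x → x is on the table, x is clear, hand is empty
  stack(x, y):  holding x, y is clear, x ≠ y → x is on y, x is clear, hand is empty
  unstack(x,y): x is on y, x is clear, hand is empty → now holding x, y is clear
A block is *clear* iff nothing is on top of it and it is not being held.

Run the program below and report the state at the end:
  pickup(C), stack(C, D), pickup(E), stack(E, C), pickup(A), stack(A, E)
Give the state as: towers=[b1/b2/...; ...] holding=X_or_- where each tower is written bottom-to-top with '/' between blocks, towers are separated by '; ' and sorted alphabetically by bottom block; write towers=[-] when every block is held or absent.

step 1 (pickup(C)): towers=[A; B/D; E] holding=C
step 2 (stack(C, D)): towers=[A; B/D/C; E] holding=-
step 3 (pickup(E)): towers=[A; B/D/C] holding=E
step 4 (stack(E, C)): towers=[A; B/D/C/E] holding=-
step 5 (pickup(A)): towers=[B/D/C/E] holding=A
step 6 (stack(A, E)): towers=[B/D/C/E/A] holding=-

towers=[B/D/C/E/A] holding=-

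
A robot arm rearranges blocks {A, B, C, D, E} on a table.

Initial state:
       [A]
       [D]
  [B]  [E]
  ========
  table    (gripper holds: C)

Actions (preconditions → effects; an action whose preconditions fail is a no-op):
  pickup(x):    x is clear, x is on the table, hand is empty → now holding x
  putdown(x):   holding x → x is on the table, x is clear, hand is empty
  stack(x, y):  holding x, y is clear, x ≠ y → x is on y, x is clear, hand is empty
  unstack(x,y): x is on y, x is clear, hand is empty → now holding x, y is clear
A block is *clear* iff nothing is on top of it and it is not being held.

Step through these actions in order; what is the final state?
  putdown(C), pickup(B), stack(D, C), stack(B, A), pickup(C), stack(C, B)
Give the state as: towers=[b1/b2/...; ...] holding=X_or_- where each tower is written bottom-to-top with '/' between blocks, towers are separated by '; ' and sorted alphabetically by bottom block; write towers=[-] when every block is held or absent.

step 1 (putdown(C)): towers=[B; C; E/D/A] holding=-
step 2 (pickup(B)): towers=[C; E/D/A] holding=B
step 3 (stack(D, C)) [no-op]: towers=[C; E/D/A] holding=B
step 4 (stack(B, A)): towers=[C; E/D/A/B] holding=-
step 5 (pickup(C)): towers=[E/D/A/B] holding=C
step 6 (stack(C, B)): towers=[E/D/A/B/C] holding=-

towers=[E/D/A/B/C] holding=-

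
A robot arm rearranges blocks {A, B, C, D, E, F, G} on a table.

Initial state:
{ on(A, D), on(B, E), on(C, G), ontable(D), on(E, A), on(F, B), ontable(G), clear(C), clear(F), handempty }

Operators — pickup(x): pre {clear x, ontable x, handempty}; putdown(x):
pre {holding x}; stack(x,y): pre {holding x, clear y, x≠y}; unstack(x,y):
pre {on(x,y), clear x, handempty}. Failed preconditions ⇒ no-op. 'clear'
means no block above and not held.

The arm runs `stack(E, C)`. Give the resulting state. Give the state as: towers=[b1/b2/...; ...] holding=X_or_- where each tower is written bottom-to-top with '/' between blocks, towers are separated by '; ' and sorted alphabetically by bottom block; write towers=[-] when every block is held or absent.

before: towers=[D/A/E/B/F; G/C] holding=-
pre[stack(E, C)]: holding(E) fail, clear(C) ok, E≠C ok
holding(E) unmet → stack(E, C) is a no-op
after:  towers=[D/A/E/B/F; G/C] holding=-

towers=[D/A/E/B/F; G/C] holding=-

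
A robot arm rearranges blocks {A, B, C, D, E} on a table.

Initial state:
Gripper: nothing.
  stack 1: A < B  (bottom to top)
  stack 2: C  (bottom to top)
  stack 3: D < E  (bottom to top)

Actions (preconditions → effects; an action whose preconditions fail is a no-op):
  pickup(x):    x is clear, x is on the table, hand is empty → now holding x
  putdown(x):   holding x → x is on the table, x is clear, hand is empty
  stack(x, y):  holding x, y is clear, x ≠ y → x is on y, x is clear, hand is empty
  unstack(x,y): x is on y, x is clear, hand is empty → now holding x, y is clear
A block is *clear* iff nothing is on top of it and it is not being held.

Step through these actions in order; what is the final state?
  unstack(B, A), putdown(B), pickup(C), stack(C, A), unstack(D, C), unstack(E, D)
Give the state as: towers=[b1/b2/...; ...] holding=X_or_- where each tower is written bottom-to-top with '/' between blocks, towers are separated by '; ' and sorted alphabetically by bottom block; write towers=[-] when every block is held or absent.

step 1 (unstack(B, A)): towers=[A; C; D/E] holding=B
step 2 (putdown(B)): towers=[A; B; C; D/E] holding=-
step 3 (pickup(C)): towers=[A; B; D/E] holding=C
step 4 (stack(C, A)): towers=[A/C; B; D/E] holding=-
step 5 (unstack(D, C)) [no-op]: towers=[A/C; B; D/E] holding=-
step 6 (unstack(E, D)): towers=[A/C; B; D] holding=E

towers=[A/C; B; D] holding=E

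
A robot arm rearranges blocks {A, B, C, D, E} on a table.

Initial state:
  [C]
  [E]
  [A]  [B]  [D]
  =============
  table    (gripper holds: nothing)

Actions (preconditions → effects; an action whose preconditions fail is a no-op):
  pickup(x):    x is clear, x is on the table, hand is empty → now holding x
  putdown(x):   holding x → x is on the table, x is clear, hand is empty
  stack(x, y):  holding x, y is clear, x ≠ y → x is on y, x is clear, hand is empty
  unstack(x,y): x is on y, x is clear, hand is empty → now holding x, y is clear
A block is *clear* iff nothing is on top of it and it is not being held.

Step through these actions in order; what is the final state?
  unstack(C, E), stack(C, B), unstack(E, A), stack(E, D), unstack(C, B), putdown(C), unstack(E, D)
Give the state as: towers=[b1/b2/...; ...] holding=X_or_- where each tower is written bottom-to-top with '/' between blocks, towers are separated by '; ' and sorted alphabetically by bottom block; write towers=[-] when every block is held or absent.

step 1 (unstack(C, E)): towers=[A/E; B; D] holding=C
step 2 (stack(C, B)): towers=[A/E; B/C; D] holding=-
step 3 (unstack(E, A)): towers=[A; B/C; D] holding=E
step 4 (stack(E, D)): towers=[A; B/C; D/E] holding=-
step 5 (unstack(C, B)): towers=[A; B; D/E] holding=C
step 6 (putdown(C)): towers=[A; B; C; D/E] holding=-
step 7 (unstack(E, D)): towers=[A; B; C; D] holding=E

towers=[A; B; C; D] holding=E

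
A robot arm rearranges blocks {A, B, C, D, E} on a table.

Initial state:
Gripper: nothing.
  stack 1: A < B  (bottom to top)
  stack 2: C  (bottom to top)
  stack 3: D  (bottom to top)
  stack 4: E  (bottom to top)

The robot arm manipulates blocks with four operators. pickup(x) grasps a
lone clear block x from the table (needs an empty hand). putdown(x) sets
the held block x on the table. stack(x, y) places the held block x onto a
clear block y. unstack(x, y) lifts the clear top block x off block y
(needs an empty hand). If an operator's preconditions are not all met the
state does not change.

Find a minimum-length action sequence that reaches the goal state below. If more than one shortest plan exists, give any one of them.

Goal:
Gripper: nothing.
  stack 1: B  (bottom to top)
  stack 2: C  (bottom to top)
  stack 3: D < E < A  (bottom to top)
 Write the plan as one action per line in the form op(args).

step 1 (unstack(B, A)): towers=[A; C; D; E] holding=B
step 2 (putdown(B)): towers=[A; B; C; D; E] holding=-
step 3 (pickup(E)): towers=[A; B; C; D] holding=E
step 4 (stack(E, D)): towers=[A; B; C; D/E] holding=-
step 5 (pickup(A)): towers=[B; C; D/E] holding=A
step 6 (stack(A, E)): towers=[B; C; D/E/A] holding=-
goal check: towers=[B; C; D/E/A] holding=- — reached (length 6, optimal by BFS)

unstack(B, A)
putdown(B)
pickup(E)
stack(E, D)
pickup(A)
stack(A, E)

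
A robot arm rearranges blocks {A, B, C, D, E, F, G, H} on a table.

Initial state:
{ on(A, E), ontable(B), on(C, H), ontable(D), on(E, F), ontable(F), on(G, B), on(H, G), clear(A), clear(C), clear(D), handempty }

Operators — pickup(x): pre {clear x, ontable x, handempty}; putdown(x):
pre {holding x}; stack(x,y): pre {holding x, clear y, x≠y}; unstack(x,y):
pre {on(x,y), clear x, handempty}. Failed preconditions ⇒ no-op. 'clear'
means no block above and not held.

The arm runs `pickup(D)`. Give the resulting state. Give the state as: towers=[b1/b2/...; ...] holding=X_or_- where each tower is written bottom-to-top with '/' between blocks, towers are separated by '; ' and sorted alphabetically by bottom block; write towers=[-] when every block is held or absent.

before: towers=[B/G/H/C; D; F/E/A] holding=-
pre[pickup(D)]: clear(D) ok, ontable(D) ok, handempty ok
all met → apply pickup(D)
after:  towers=[B/G/H/C; F/E/A] holding=D

towers=[B/G/H/C; F/E/A] holding=D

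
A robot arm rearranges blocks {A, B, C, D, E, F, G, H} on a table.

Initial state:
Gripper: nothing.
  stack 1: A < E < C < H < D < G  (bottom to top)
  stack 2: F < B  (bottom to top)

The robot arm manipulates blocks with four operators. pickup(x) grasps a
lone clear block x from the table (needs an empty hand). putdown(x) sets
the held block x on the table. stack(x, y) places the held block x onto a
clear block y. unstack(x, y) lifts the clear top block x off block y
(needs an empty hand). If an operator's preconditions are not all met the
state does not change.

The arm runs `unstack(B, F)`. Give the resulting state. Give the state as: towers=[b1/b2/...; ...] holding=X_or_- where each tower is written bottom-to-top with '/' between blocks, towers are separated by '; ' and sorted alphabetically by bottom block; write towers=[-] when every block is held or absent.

before: towers=[A/E/C/H/D/G; F/B] holding=-
pre[unstack(B, F)]: on(B,F) ok, clear(B) ok, handempty ok
all met → apply unstack(B, F)
after:  towers=[A/E/C/H/D/G; F] holding=B

towers=[A/E/C/H/D/G; F] holding=B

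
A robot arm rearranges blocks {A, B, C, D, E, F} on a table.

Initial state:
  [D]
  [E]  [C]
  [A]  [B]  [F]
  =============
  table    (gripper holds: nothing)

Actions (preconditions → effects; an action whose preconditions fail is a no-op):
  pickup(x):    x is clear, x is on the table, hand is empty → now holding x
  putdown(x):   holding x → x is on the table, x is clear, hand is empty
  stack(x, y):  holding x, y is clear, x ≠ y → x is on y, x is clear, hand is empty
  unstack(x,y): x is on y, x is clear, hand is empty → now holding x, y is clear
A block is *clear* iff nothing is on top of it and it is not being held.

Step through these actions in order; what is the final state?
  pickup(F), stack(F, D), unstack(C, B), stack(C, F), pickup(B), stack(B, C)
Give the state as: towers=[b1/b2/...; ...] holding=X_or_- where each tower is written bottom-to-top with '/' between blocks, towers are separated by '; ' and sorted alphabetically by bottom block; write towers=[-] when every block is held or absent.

towers=[A/E/D/F/C/B] holding=-

step 1 (pickup(F)): towers=[A/E/D; B/C] holding=F
step 2 (stack(F, D)): towers=[A/E/D/F; B/C] holding=-
step 3 (unstack(C, B)): towers=[A/E/D/F; B] holding=C
step 4 (stack(C, F)): towers=[A/E/D/F/C; B] holding=-
step 5 (pickup(B)): towers=[A/E/D/F/C] holding=B
step 6 (stack(B, C)): towers=[A/E/D/F/C/B] holding=-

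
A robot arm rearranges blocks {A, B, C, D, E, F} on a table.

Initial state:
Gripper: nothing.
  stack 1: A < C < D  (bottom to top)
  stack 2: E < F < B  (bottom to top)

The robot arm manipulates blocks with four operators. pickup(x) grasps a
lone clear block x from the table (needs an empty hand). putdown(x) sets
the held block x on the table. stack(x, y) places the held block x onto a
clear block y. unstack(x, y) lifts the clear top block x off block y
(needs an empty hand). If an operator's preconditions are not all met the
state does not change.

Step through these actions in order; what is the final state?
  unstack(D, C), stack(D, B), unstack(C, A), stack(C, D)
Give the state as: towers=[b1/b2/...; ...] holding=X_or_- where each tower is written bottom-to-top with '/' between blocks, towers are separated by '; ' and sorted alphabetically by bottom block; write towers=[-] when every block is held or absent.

step 1 (unstack(D, C)): towers=[A/C; E/F/B] holding=D
step 2 (stack(D, B)): towers=[A/C; E/F/B/D] holding=-
step 3 (unstack(C, A)): towers=[A; E/F/B/D] holding=C
step 4 (stack(C, D)): towers=[A; E/F/B/D/C] holding=-

towers=[A; E/F/B/D/C] holding=-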